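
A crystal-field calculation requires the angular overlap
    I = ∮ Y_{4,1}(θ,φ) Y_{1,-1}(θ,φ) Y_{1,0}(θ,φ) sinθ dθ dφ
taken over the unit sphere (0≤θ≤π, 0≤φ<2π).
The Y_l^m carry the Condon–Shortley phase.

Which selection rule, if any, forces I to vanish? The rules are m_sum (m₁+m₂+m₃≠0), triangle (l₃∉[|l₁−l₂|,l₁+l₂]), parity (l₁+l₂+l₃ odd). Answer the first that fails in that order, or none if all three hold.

triangle

m₁+m₂+m₃ = 1 − 1 + 0 = 0  ✓
triangle: |4−1|=3 ≤ l₃=1 ≤ 4+1=5  ✗
parity: l₁+l₂+l₃ = 6 is even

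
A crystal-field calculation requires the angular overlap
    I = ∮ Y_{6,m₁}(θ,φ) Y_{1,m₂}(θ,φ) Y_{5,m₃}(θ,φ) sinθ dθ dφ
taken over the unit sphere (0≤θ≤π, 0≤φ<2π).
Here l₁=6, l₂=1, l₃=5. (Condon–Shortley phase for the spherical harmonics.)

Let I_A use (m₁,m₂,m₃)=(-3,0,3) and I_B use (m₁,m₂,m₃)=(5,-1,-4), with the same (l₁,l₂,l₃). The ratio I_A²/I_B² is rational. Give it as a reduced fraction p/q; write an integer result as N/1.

27/55

l's match ⇒ only the (l;m) 3-j factors differ between A and B.
A: triangle coeff Δ(6,1,5) = 1/858; Σ_t [1,1]: t=1:−1/80640 = -1/80640; (3j)²=9/286 [(6 1 5; -3 0 3)], sign=-1
B: triangle coeff Δ(6,1,5) = 1/858; Σ_t [0,0]: t=0:+1/725760 = 1/725760; (3j)²=5/78 [(6 1 5; 5 -1 -4)], sign=-1
I_A²/I_B² = (9/286)/(5/78) = 27/55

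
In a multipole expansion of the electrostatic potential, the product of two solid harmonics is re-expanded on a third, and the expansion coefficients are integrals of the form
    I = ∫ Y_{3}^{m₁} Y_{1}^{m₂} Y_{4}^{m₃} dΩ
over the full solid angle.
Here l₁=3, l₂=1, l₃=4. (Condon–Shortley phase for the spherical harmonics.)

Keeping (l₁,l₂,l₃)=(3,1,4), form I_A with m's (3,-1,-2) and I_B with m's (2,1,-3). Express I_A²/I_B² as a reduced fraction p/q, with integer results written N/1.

Same 3,1,4: normalisation and zero-m 3j drop out of the ratio.
A: Δ: 0! 6! 2! / 9! → 1/252; sum: t=0:+1/1440 = 1/1440; 3j²(3 1 4; 3 -1 -2) = Δ·Π!·Σ² = 1/252  (sign +1)
B: Δ: 0! 6! 2! / 9! → 1/252; sum: t=0:+1/240 = 1/240; 3j²(3 1 4; 2 1 -3) = Δ·Π!·Σ² = 1/12  (sign -1)
I_A²/I_B² = (1/252)/(1/12) = 1/21

1/21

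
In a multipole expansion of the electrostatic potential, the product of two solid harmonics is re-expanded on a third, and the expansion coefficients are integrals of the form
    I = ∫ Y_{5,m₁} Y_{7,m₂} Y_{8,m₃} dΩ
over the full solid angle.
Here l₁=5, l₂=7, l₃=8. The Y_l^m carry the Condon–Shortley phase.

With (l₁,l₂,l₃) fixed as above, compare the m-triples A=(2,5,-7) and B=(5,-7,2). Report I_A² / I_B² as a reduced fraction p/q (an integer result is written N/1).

Same 5,7,8: normalisation and zero-m 3j drop out of the ratio.
A: Δ: 4! 6! 10! / 21! → 1/814773960; sum: t=2:+1/1741824000 t=3:−1/1567641600 = -1/15676416000; 3j²(5 7 8; 2 5 -7) = Δ·Π!·Σ² = 11/58140  (sign +1)
B: Δ: 4! 6! 10! / 21! → 1/814773960; sum: t=0:+1/62705664000 = 1/62705664000; 3j²(5 7 8; 5 -7 2) = Δ·Π!·Σ² = 1/3876  (sign +1)
I_A²/I_B² = (11/58140)/(1/3876) = 11/15

11/15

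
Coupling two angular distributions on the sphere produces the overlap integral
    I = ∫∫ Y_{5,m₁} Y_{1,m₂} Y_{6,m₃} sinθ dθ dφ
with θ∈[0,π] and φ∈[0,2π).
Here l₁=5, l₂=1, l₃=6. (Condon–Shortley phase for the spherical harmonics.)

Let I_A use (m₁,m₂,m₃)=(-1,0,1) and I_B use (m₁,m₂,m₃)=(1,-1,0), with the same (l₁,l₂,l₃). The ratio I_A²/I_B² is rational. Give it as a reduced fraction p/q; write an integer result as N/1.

7/3

Same 5,1,6: normalisation and zero-m 3j drop out of the ratio.
A: Δ: 0! 10! 2! / 13! → 1/858; sum: t=0:+1/17280 = 1/17280; 3j²(5 1 6; -1 0 1) = Δ·Π!·Σ² = 35/858  (sign -1)
B: Δ: 0! 10! 2! / 13! → 1/858; sum: t=0:+1/34560 = 1/34560; 3j²(5 1 6; 1 -1 0) = Δ·Π!·Σ² = 5/286  (sign +1)
I_A²/I_B² = (35/858)/(5/286) = 7/3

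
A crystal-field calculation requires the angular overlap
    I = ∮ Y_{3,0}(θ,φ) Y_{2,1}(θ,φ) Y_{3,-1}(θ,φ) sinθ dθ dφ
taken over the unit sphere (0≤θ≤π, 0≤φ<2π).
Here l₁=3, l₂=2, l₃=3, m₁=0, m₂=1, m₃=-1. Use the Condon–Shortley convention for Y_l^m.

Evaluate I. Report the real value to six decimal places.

-0.059471

Rules hold: Σm=0, L=8 even, 1≤3≤5.
N = 7·5·7 = 245
Δ = 2!·4!·2!/9! = 1/3780
Racah Σ t=0..2: t=0:+1/24 t=1:−1/4 t=2:+1/24 = -1/6
⇒ 3j(3 2 3; 0 0 0)² = 4/105, sgn +1
Racah Σ t=1..2: t=1:−1/8 t=2:+1/12 = -1/24
⇒ 3j(3 2 3; 0 1 -1)² = 1/210, sgn -1
4πI² = N·(3j₀)²·(3jₘ)² = 2/45
I = -1·√(0.0444444/4π) = -0.05947080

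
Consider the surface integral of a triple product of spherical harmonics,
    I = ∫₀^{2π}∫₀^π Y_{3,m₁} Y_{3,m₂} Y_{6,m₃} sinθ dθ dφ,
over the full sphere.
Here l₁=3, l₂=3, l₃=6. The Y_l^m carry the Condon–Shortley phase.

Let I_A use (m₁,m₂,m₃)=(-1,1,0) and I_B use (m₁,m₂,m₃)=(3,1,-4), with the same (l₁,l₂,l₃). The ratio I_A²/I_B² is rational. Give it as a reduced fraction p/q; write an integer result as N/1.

15/14

l's match ⇒ only the (l;m) 3-j factors differ between A and B.
A: triangle coeff Δ(3,3,6) = 1/12012; Σ_t [0,0]: t=0:+1/2304 = 1/2304; (3j)²=75/4004 [(3 3 6; -1 1 0)], sign=+1
B: triangle coeff Δ(3,3,6) = 1/12012; Σ_t [0,0]: t=0:+1/34560 = 1/34560; (3j)²=5/286 [(3 3 6; 3 1 -4)], sign=+1
I_A²/I_B² = (75/4004)/(5/286) = 15/14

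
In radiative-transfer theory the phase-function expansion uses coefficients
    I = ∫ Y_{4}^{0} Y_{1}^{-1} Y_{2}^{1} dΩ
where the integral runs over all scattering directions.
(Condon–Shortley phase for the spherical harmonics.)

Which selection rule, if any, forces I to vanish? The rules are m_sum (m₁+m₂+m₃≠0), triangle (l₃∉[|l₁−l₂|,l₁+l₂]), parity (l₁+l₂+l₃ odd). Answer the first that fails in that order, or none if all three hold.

triangle

m₁+m₂+m₃ = 0 − 1 + 1 = 0  ✓
triangle: |4−1|=3 ≤ l₃=2 ≤ 4+1=5  ✗
parity: l₁+l₂+l₃ = 7 is odd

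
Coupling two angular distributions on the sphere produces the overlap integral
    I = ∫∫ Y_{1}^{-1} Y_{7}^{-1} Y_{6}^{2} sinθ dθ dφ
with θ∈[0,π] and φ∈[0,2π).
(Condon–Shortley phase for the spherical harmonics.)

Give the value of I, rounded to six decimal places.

-0.135514

m-sum 0 ✓  L=14 even ✓  6≤6≤8 ✓
Π(2lᵢ+1) = 3×15×13 = 585
triangle coeff Δ(1,7,6) = 1/1365
Σ_t [1,1]: t=1:−1/518400 = -1/518400
(3j)²=7/195 [(1 7 6; 0 0 0)], sign=-1
Σ_t [2,2]: t=2:+1/1935360 = 1/1935360
(3j)²=1/91 [(1 7 6; -1 -1 2)], sign=+1
⇒ 4πI² = 3/13
I = (-1)√(3/13/(4π)) = -0.13551395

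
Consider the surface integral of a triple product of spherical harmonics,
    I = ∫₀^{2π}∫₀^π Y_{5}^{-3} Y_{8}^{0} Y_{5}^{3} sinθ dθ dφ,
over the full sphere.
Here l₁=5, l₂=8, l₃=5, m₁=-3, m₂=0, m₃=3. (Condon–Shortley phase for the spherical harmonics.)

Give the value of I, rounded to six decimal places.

Rules hold: Σm=0, L=18 even, 3≤5≤13.
N = 11·17·11 = 2057
Δ = 8!·2!·8!/19! = 1/37413090
Racah Σ t=3..5: t=3:−1/1036800 t=4:+1/331776 t=5:−1/1036800 = 1/921600
⇒ 3j(5 8 5; 0 0 0)² = 490/46189, sgn -1
Racah Σ t=6..8: t=6:+1/4147200 t=7:−1/25401600 t=8:+1/3251404800 = 73/361267200
⇒ 3j(5 8 5; -3 0 3)² = 5329/461890, sgn +1
4πI² = N·(3j₀)²·(3jₘ)² = 261121/1037153
I = -1·√(0.251767/4π) = -0.14154501

-0.141545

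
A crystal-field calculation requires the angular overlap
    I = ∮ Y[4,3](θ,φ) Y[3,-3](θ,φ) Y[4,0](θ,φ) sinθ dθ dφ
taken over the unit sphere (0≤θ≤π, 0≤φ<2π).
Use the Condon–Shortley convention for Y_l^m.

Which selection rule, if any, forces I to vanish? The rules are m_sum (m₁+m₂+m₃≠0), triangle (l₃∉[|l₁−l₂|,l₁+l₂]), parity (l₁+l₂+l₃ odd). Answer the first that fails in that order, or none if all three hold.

m₁+m₂+m₃ = 3 − 3 + 0 = 0  ✓
triangle: |4−3|=1 ≤ l₃=4 ≤ 4+3=7  ✓
parity: l₁+l₂+l₃ = 11 is odd  ✗

parity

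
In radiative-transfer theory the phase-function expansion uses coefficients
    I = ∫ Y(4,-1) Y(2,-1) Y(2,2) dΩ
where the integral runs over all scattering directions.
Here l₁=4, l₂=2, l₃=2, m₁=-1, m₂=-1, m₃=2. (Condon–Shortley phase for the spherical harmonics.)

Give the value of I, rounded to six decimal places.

-0.090112

Rules hold: Σm=0, L=8 even, 2≤2≤6.
N = 9·5·5 = 225
Δ = 4!·4!·0!/9! = 1/630
Racah Σ t=2..2: t=2:+1/16 = 1/16
⇒ 3j(4 2 2; 0 0 0)² = 2/35, sgn +1
Racah Σ t=1..1: t=1:−1/144 = -1/144
⇒ 3j(4 2 2; -1 -1 2)² = 1/126, sgn -1
4πI² = N·(3j₀)²·(3jₘ)² = 5/49
I = -1·√(0.102041/4π) = -0.09011188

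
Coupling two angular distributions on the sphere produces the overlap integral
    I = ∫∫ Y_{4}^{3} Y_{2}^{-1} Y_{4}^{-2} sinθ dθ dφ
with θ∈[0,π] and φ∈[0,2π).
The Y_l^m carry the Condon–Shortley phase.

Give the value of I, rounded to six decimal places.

-0.187702

Rules hold: Σm=0, L=10 even, 2≤4≤6.
N = 9·5·9 = 405
Δ = 2!·6!·2!/11! = 1/13860
Racah Σ t=0..2: t=0:+1/192 t=1:−1/36 t=2:+1/192 = -5/288
⇒ 3j(4 2 4; 0 0 0)² = 20/693, sgn -1
Racah Σ t=0..1: t=0:+1/240 t=1:−1/1440 = 1/288
⇒ 3j(4 2 4; 3 -1 -2)² = 5/132, sgn +1
4πI² = N·(3j₀)²·(3jₘ)² = 375/847
I = -1·√(0.442739/4π) = -0.18770204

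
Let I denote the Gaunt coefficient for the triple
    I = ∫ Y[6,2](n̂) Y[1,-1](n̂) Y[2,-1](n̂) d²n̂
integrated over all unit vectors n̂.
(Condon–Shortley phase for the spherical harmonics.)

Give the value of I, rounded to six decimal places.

triangle: need 5≤l₃≤7, have 2; I=0

0.000000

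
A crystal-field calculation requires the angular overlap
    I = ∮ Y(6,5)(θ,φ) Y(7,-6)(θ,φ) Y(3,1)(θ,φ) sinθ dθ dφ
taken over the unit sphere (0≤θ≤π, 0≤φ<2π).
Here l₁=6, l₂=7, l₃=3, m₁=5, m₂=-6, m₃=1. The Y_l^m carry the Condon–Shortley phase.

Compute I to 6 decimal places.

Rules hold: Σm=0, L=16 even, 1≤3≤13.
N = 13·15·7 = 1365
Δ = 10!·2!·4!/17! = 1/2042040
Racah Σ t=4..6: t=4:+1/207360 t=5:−1/57600 t=6:+1/207360 = -1/129600
⇒ 3j(6 7 3; 0 0 0)² = 168/12155, sgn +1
Racah Σ t=0..1: t=0:+1/21772800 t=1:−1/17418240 = -1/87091200
⇒ 3j(6 7 3; 5 -6 1)² = 11/14280, sgn -1
4πI² = N·(3j₀)²·(3jₘ)² = 21/1445
I = -1·√(0.0145329/4π) = -0.03400719

-0.034007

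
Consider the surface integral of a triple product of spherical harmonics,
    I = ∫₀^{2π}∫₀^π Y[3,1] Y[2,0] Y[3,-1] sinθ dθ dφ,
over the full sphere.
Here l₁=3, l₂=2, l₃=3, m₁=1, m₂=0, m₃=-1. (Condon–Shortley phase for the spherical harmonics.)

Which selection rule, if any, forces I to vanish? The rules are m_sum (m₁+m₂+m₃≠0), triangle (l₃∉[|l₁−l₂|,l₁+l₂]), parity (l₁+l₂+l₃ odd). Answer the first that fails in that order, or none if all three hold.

none

azimuthal sum: 1 + 0 − 1 = 0  ✓
1 ≤ 3 ≤ 5 (triangle on l)  ✓
L = 3 + 2 + 3 = 8 (even)  ✓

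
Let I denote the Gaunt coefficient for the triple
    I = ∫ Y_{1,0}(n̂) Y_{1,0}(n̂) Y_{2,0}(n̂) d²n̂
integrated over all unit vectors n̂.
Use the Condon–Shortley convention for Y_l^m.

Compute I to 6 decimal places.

0.252313

m-sum 0 ✓  L=4 even ✓  0≤2≤2 ✓
Π(2lᵢ+1) = 3×3×5 = 45
triangle coeff Δ(1,1,2) = 1/30
Σ_t [0,0]: t=0:+1/1 = 1/1
(3j)²=2/15 [(1 1 2; 0 0 0)], sign=+1
(m-triple is (0,0,0) — same symbol as above.)
⇒ 4πI² = 4/5
I = (+1)√(4/5/(4π)) = 0.25231325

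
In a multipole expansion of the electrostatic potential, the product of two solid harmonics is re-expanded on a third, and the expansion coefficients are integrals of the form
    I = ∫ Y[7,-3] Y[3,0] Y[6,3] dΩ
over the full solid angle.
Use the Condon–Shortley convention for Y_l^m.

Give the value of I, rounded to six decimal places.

-0.008134

Checks pass: Σm=0; 16 even; l₃=6∈[4,10].
(2·7+1)(2·3+1)(2·6+1) = 1365
Δ: 4! 10! 2! / 17! → 1/2042040
sum: t=1:−1/207360 t=2:+1/57600 t=3:−1/207360 = 1/129600
3j²(7 3 6; 0 0 0) = Δ·Π!·Σ² = 168/12155  (sign +1)
sum: t=1:−1/4354560 t=2:+1/322560 t=3:−1/362880 = 1/8709120
3j²(7 3 6; -3 0 3) = Δ·Π!·Σ² = 3/68068  (sign -1)
combine: 4πI² = 1365·168/12155·3/68068 = 378/454597
take √, sign -1: I = -0.00813444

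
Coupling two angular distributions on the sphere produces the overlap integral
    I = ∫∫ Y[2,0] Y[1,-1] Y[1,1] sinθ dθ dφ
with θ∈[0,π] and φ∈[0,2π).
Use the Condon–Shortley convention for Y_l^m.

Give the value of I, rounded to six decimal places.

0.126157

Rules hold: Σm=0, L=4 even, 1≤1≤3.
N = 5·3·3 = 45
Δ = 2!·2!·0!/5! = 1/30
Racah Σ t=1..1: t=1:−1/1 = -1/1
⇒ 3j(2 1 1; 0 0 0)² = 2/15, sgn +1
Racah Σ t=0..0: t=0:+1/4 = 1/4
⇒ 3j(2 1 1; 0 -1 1)² = 1/30, sgn +1
4πI² = N·(3j₀)²·(3jₘ)² = 1/5
I = +1·√(0.2/4π) = 0.12615663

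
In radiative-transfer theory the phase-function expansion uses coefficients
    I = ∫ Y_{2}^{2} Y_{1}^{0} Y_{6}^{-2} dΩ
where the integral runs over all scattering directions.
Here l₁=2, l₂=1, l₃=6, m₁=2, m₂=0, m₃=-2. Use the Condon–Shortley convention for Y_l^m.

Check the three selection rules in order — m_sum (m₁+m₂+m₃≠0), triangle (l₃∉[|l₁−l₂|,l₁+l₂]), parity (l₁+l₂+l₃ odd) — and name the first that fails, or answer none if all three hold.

Σmᵢ = 0  ✓
l₃∈[|l₁−l₂|,l₁+l₂]=[1,3], have l₃=6  ✗
Σlᵢ = 9 ⇒ odd

triangle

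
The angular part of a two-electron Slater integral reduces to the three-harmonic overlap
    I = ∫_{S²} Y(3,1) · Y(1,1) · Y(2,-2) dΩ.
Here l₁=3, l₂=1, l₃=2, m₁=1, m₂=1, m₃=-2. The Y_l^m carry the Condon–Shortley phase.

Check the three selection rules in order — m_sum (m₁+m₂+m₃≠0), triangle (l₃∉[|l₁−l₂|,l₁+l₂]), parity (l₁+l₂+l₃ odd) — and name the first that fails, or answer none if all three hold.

none

m₁+m₂+m₃ = 1 + 1 − 2 = 0  ✓
triangle: |3−1|=2 ≤ l₃=2 ≤ 3+1=4  ✓
parity: l₁+l₂+l₃ = 6 is even  ✓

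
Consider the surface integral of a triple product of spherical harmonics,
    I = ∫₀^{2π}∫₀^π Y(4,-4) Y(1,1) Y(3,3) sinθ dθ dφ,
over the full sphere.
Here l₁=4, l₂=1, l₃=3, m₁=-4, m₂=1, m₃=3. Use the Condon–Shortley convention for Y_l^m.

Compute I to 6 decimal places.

Checks pass: Σm=0; 8 even; l₃=3∈[3,5].
(2·4+1)(2·1+1)(2·3+1) = 189
Δ: 2! 6! 0! / 9! → 1/252
sum: t=1:−1/36 = -1/36
3j²(4 1 3; 0 0 0) = Δ·Π!·Σ² = 4/63  (sign +1)
sum: t=2:+1/1440 = 1/1440
3j²(4 1 3; -4 1 3) = Δ·Π!·Σ² = 1/9  (sign +1)
combine: 4πI² = 189·4/63·1/9 = 4/3
take √, sign +1: I = 0.32573501

0.325735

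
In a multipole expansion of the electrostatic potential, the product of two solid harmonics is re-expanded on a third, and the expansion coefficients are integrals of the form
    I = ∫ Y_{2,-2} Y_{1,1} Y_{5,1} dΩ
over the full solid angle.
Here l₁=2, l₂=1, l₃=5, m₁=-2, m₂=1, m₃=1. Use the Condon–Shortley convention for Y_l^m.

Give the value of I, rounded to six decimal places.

0.000000

|2−1|≤5≤2+1 violated ⇒ I = 0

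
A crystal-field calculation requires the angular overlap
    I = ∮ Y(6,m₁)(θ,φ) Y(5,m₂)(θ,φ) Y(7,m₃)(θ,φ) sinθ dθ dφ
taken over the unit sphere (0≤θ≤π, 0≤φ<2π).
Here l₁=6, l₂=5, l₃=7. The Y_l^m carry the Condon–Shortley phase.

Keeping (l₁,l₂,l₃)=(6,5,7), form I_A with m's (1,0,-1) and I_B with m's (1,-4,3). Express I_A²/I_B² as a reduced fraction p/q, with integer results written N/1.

Same 6,5,7: normalisation and zero-m 3j drop out of the ratio.
A: Δ: 4! 8! 6! / 19! → 1/174594420; sum: t=0:+1/2073600 t=1:−1/165888 t=2:+1/103680 t=3:−1/414720 t=4:+1/14515200 = 17/9676800; 3j²(6 5 7; 1 0 -1) = Δ·Π!·Σ² = 85/19019  (sign +1)
B: Δ: 4! 8! 6! / 19! → 1/174594420; sum: t=0:+1/2073600 t=1:−1/2488320 = 1/12441600; 3j²(6 5 7; 1 -4 3) = Δ·Π!·Σ² = 98/138567  (sign +1)
I_A²/I_B² = (85/19019)/(98/138567) = 4335/686

4335/686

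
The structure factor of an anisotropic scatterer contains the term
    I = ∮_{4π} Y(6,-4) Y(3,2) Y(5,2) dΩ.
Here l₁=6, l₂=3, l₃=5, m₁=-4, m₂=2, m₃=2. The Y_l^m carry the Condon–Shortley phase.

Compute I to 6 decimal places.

m-sum 0 ✓  L=14 even ✓  3≤5≤9 ✓
Π(2lᵢ+1) = 13×7×11 = 1001
triangle coeff Δ(6,3,5) = 1/675675
Σ_t [1,3]: t=1:−1/8640 t=2:+1/2304 t=3:−1/8640 = 7/34560
(3j)²=7/429 [(6 3 5; 0 0 0)], sign=-1
Σ_t [3,4]: t=3:−1/60480 t=4:+1/34560 = 1/80640
(3j)²=6/1001 [(6 3 5; -4 2 2)], sign=-1
⇒ 4πI² = 14/143
I = (+1)√(14/143/(4π)) = 0.08826552

0.088266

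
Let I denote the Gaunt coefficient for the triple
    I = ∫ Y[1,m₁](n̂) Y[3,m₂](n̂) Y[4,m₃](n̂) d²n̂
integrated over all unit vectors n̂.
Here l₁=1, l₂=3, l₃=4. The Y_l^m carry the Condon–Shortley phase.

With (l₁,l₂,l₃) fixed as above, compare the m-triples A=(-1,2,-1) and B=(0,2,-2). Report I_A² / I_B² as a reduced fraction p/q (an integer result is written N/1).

1/4

Same 1,3,4: normalisation and zero-m 3j drop out of the ratio.
A: Δ: 0! 2! 6! / 9! → 1/252; sum: t=0:+1/240 = 1/240; 3j²(1 3 4; -1 2 -1) = Δ·Π!·Σ² = 1/84  (sign -1)
B: Δ: 0! 2! 6! / 9! → 1/252; sum: t=0:+1/120 = 1/120; 3j²(1 3 4; 0 2 -2) = Δ·Π!·Σ² = 1/21  (sign +1)
I_A²/I_B² = (1/84)/(1/21) = 1/4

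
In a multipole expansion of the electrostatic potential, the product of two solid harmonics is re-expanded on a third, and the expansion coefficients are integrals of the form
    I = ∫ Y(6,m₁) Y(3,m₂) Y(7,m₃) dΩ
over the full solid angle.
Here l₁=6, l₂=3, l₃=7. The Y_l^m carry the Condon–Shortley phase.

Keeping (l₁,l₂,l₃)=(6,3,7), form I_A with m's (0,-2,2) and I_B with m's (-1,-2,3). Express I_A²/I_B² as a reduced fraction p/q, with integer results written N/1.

l's match ⇒ only the (l;m) 3-j factors differ between A and B.
A: triangle coeff Δ(6,3,7) = 1/2042040; Σ_t [0,1]: t=0:+1/207360 t=1:−1/345600 = 1/518400; (3j)²=12/2431 [(6 3 7; 0 -2 2)], sign=-1
B: triangle coeff Δ(6,3,7) = 1/2042040; Σ_t [0,1]: t=0:+1/362880 t=1:−1/414720 = 1/2903040; (3j)²=25/68068 [(6 3 7; -1 -2 3)], sign=+1
I_A²/I_B² = (12/2431)/(25/68068) = 336/25

336/25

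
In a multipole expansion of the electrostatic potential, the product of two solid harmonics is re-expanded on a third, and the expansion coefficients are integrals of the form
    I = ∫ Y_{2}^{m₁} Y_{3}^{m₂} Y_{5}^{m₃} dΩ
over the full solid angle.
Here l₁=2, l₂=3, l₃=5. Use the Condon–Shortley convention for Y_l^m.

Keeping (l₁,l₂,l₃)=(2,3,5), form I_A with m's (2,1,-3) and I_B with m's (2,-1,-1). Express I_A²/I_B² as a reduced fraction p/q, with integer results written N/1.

Same 2,3,5: normalisation and zero-m 3j drop out of the ratio.
A: Δ: 0! 4! 6! / 11! → 1/2310; sum: t=0:+1/1152 = 1/1152; 3j²(2 3 5; 2 1 -3) = Δ·Π!·Σ² = 1/33  (sign +1)
B: Δ: 0! 4! 6! / 11! → 1/2310; sum: t=0:+1/1152 = 1/1152; 3j²(2 3 5; 2 -1 -1) = Δ·Π!·Σ² = 1/154  (sign +1)
I_A²/I_B² = (1/33)/(1/154) = 14/3

14/3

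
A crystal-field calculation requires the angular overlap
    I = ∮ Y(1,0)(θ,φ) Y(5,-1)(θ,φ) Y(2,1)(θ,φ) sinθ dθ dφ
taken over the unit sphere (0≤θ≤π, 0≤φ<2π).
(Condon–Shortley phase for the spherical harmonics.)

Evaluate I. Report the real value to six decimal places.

|1−5|≤2≤1+5 violated ⇒ I = 0

0.000000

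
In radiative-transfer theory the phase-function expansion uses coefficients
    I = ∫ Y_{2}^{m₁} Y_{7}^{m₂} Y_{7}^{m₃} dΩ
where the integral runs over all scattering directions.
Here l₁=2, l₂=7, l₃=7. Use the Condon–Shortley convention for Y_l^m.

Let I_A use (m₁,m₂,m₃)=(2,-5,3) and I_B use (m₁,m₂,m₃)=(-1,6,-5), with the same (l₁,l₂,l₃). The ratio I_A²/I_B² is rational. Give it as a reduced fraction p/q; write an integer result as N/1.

72/143

Same 2,7,7: normalisation and zero-m 3j drop out of the ratio.
A: Δ: 2! 2! 12! / 17! → 1/185640; sum: t=0:+1/29030400 = 1/29030400; 3j²(2 7 7; 2 -5 3) = Δ·Π!·Σ² = 99/7735  (sign +1)
B: Δ: 2! 2! 12! / 17! → 1/185640; sum: t=1:−1/958003200 t=2:+1/79833600 = 1/87091200; 3j²(2 7 7; -1 6 -5) = Δ·Π!·Σ² = 121/4760  (sign +1)
I_A²/I_B² = (99/7735)/(121/4760) = 72/143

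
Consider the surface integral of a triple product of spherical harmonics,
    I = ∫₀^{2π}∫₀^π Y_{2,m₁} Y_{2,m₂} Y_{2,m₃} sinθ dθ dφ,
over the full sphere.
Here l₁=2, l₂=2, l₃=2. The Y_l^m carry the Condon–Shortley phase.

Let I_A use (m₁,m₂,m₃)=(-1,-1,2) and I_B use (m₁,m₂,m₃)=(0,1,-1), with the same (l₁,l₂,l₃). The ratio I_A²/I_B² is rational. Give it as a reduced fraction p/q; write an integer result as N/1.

Shared (l₁,l₂,l₃)=(2,2,2): N and (l;000)² cancel in I_A²/I_B².
A: Δ = 2!·2!·2!/7! = 1/630; Racah Σ t=1..1: t=1:−1/4 = -1/4; ⇒ 3j(2 2 2; -1 -1 2)² = 3/35, sgn -1
B: Δ = 2!·2!·2!/7! = 1/630; Racah Σ t=1..2: t=1:−1/2 t=2:+1/4 = -1/4; ⇒ 3j(2 2 2; 0 1 -1)² = 1/70, sgn +1
I_A²/I_B² = (3/35)/(1/70) = 6/1

6/1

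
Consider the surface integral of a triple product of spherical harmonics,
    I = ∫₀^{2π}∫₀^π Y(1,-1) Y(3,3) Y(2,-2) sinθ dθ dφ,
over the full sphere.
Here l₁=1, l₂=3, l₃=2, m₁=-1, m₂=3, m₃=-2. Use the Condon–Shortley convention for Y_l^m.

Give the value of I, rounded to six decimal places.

Rules hold: Σm=0, L=6 even, 2≤2≤4.
N = 3·7·5 = 105
Δ = 2!·0!·4!/7! = 1/105
Racah Σ t=1..1: t=1:−1/4 = -1/4
⇒ 3j(1 3 2; 0 0 0)² = 3/35, sgn -1
Racah Σ t=2..2: t=2:+1/48 = 1/48
⇒ 3j(1 3 2; -1 3 -2)² = 1/7, sgn +1
4πI² = N·(3j₀)²·(3jₘ)² = 9/7
I = -1·√(1.28571/4π) = -0.31986543

-0.319865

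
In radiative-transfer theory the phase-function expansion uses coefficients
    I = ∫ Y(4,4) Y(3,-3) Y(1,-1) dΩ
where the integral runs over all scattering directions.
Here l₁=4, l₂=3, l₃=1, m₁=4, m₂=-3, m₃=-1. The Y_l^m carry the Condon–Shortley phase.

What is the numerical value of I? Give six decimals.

Rules hold: Σm=0, L=8 even, 1≤1≤7.
N = 9·7·3 = 189
Δ = 6!·2!·0!/9! = 1/252
Racah Σ t=3..3: t=3:−1/36 = -1/36
⇒ 3j(4 3 1; 0 0 0)² = 4/63, sgn +1
Racah Σ t=0..0: t=0:+1/1440 = 1/1440
⇒ 3j(4 3 1; 4 -3 -1)² = 1/9, sgn +1
4πI² = N·(3j₀)²·(3jₘ)² = 4/3
I = +1·√(1.33333/4π) = 0.32573501

0.325735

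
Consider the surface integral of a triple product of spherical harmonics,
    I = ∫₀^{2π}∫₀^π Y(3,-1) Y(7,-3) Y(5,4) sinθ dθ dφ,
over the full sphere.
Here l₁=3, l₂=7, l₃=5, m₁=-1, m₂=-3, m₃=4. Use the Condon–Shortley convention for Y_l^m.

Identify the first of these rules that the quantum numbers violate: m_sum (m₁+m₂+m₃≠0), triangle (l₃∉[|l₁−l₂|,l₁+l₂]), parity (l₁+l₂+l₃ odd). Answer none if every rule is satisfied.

azimuthal sum: -1 − 3 + 4 = 0  ✓
4 ≤ 5 ≤ 10 (triangle on l)  ✓
L = 3 + 7 + 5 = 15 (odd)  ✗

parity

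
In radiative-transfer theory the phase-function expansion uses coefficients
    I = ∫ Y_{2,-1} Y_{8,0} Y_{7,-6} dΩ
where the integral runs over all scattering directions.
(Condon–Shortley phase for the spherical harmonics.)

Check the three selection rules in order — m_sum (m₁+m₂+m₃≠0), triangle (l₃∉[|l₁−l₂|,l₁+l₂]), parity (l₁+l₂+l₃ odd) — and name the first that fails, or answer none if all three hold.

azimuthal sum: -1 + 0 − 6 = -7  ✗
6 ≤ 7 ≤ 10 (triangle on l)
L = 2 + 8 + 7 = 17 (odd)

m_sum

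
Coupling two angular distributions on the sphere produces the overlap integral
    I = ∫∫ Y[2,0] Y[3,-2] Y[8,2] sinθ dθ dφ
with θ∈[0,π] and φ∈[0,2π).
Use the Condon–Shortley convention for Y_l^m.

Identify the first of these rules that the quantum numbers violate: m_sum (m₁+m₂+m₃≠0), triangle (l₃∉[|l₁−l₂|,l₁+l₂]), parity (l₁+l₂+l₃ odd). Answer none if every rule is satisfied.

m₁+m₂+m₃ = 0 − 2 + 2 = 0  ✓
triangle: |2−3|=1 ≤ l₃=8 ≤ 2+3=5  ✗
parity: l₁+l₂+l₃ = 13 is odd

triangle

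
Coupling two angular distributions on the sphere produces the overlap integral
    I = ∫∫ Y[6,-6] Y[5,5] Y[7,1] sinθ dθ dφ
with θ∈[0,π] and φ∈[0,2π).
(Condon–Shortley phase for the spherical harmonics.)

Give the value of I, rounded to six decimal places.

Rules hold: Σm=0, L=18 even, 1≤7≤11.
N = 13·11·15 = 2145
Δ = 4!·8!·6!/19! = 1/174594420
Racah Σ t=0..4: t=0:+1/4147200 t=1:−1/207360 t=2:+1/82944 t=3:−1/207360 t=4:+1/4147200 = 1/345600
⇒ 3j(6 5 7; 0 0 0)² = 420/46189, sgn -1
Racah Σ t=4..4: t=4:+1/696729600 = 1/696729600
⇒ 3j(6 5 7; -6 5 1)² = 5/8398, sgn +1
4πI² = N·(3j₀)²·(3jₘ)² = 15750/1356277
I = -1·√(0.0116127/4π) = -0.03039913

-0.030399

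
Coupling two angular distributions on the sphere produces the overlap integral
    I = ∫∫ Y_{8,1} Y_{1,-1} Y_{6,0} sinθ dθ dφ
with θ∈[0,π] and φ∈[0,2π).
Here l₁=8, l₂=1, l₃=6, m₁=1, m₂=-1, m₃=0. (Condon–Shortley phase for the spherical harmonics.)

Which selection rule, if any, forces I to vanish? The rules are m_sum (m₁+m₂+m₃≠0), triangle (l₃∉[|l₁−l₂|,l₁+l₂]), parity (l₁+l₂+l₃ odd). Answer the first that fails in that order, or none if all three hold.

triangle

m₁+m₂+m₃ = 1 − 1 + 0 = 0  ✓
triangle: |8−1|=7 ≤ l₃=6 ≤ 8+1=9  ✗
parity: l₁+l₂+l₃ = 15 is odd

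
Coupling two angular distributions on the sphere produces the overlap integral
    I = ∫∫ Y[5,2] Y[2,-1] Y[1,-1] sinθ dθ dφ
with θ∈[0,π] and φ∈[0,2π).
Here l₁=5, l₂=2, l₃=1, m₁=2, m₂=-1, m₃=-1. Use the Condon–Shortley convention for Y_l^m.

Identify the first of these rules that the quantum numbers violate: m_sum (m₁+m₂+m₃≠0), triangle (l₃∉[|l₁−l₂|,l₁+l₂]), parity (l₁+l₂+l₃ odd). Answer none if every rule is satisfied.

triangle

azimuthal sum: 2 − 1 − 1 = 0  ✓
3 ≤ 1 ≤ 7 (triangle on l)  ✗
L = 5 + 2 + 1 = 8 (even)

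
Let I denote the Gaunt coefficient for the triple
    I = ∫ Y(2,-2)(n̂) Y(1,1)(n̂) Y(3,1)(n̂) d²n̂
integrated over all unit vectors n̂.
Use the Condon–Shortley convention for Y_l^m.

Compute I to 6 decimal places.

Rules hold: Σm=0, L=6 even, 1≤3≤3.
N = 5·3·7 = 105
Δ = 0!·4!·2!/7! = 1/105
Racah Σ t=0..0: t=0:+1/4 = 1/4
⇒ 3j(2 1 3; 0 0 0)² = 3/35, sgn -1
Racah Σ t=0..0: t=0:+1/48 = 1/48
⇒ 3j(2 1 3; -2 1 1)² = 1/105, sgn +1
4πI² = N·(3j₀)²·(3jₘ)² = 3/35
I = -1·√(0.0857143/4π) = -0.08258890

-0.082589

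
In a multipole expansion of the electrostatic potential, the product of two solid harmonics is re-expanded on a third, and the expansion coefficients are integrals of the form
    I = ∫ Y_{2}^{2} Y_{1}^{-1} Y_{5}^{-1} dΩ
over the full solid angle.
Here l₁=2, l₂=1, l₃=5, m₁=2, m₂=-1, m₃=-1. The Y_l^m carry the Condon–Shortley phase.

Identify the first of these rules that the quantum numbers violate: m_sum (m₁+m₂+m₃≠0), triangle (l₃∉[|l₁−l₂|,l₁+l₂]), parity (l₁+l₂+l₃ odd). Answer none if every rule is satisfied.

m₁+m₂+m₃ = 2 − 1 − 1 = 0  ✓
triangle: |2−1|=1 ≤ l₃=5 ≤ 2+1=3  ✗
parity: l₁+l₂+l₃ = 8 is even

triangle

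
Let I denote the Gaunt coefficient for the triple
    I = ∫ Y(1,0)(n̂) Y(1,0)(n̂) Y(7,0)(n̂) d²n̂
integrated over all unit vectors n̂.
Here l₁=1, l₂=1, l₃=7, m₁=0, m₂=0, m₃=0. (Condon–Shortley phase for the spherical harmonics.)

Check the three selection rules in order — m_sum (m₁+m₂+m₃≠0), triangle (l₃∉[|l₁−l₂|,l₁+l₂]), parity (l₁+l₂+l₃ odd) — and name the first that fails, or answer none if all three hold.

Σmᵢ = 0  ✓
l₃∈[|l₁−l₂|,l₁+l₂]=[0,2], have l₃=7  ✗
Σlᵢ = 9 ⇒ odd

triangle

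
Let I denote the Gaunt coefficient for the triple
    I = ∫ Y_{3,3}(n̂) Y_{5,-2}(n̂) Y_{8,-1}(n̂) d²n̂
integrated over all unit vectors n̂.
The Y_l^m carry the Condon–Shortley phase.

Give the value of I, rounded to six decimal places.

-0.038479

Rules hold: Σm=0, L=16 even, 2≤8≤8.
N = 7·11·17 = 1309
Δ = 0!·6!·10!/17! = 1/136136
Racah Σ t=0..0: t=0:+1/518400 = 1/518400
⇒ 3j(3 5 8; 0 0 0)² = 56/2431, sgn +1
Racah Σ t=0..0: t=0:+1/21772800 = 1/21772800
⇒ 3j(3 5 8; 3 -2 -1)² = 3/4862, sgn -1
4πI² = N·(3j₀)²·(3jₘ)² = 588/31603
I = -1·√(0.0186058/4π) = -0.03847863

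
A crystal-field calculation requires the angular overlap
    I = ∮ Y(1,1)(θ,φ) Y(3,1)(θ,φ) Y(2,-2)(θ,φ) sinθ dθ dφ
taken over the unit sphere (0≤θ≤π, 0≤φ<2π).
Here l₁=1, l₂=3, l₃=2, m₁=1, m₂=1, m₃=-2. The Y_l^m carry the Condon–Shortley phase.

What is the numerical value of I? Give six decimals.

Checks pass: Σm=0; 6 even; l₃=2∈[2,4].
(2·1+1)(2·3+1)(2·2+1) = 105
Δ: 2! 0! 4! / 7! → 1/105
sum: t=1:−1/4 = -1/4
3j²(1 3 2; 0 0 0) = Δ·Π!·Σ² = 3/35  (sign -1)
sum: t=0:+1/48 = 1/48
3j²(1 3 2; 1 1 -2) = Δ·Π!·Σ² = 1/105  (sign +1)
combine: 4πI² = 105·3/35·1/105 = 3/35
take √, sign -1: I = -0.08258890

-0.082589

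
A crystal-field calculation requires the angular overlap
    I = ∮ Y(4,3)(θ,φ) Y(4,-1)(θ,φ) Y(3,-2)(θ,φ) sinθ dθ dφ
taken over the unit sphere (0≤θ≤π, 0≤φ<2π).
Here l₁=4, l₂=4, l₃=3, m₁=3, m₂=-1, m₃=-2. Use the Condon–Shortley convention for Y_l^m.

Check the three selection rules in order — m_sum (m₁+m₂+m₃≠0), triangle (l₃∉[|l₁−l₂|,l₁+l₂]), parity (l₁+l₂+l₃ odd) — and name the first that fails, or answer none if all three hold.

parity

Σmᵢ = 0  ✓
l₃∈[|l₁−l₂|,l₁+l₂]=[0,8], have l₃=3  ✓
Σlᵢ = 11 ⇒ odd  ✗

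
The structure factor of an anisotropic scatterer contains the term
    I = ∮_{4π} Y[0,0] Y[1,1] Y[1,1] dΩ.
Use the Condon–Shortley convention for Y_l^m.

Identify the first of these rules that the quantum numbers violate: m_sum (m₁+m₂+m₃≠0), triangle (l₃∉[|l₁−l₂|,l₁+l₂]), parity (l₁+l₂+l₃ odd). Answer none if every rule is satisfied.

m₁+m₂+m₃ = 0 + 1 + 1 = 2  ✗
triangle: |0−1|=1 ≤ l₃=1 ≤ 0+1=1
parity: l₁+l₂+l₃ = 2 is even

m_sum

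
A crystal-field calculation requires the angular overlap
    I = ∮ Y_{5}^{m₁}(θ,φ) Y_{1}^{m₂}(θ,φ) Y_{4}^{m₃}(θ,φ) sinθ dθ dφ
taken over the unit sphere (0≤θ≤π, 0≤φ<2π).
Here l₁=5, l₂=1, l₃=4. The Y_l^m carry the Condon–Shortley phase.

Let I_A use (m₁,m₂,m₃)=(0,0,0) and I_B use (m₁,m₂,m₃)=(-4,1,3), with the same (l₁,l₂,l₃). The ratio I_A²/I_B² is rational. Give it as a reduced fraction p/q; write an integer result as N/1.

Shared (l₁,l₂,l₃)=(5,1,4): N and (l;000)² cancel in I_A²/I_B².
A: Δ = 2!·8!·0!/11! = 1/495; Racah Σ t=1..1: t=1:−1/576 = -1/576; ⇒ 3j(5 1 4; 0 0 0)² = 5/99, sgn -1
B: Δ = 2!·8!·0!/11! = 1/495; Racah Σ t=2..2: t=2:+1/10080 = 1/10080; ⇒ 3j(5 1 4; -4 1 3)² = 4/55, sgn -1
I_A²/I_B² = (5/99)/(4/55) = 25/36

25/36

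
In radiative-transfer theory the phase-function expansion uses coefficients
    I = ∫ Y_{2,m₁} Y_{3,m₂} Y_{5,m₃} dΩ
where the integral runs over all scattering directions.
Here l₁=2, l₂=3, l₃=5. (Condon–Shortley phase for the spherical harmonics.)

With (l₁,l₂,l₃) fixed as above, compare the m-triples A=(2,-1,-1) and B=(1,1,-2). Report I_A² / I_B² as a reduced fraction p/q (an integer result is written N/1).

1/7

l's match ⇒ only the (l;m) 3-j factors differ between A and B.
A: triangle coeff Δ(2,3,5) = 1/2310; Σ_t [0,0]: t=0:+1/1152 = 1/1152; (3j)²=1/154 [(2 3 5; 2 -1 -1)], sign=+1
B: triangle coeff Δ(2,3,5) = 1/2310; Σ_t [0,0]: t=0:+1/288 = 1/288; (3j)²=1/22 [(2 3 5; 1 1 -2)], sign=-1
I_A²/I_B² = (1/154)/(1/22) = 1/7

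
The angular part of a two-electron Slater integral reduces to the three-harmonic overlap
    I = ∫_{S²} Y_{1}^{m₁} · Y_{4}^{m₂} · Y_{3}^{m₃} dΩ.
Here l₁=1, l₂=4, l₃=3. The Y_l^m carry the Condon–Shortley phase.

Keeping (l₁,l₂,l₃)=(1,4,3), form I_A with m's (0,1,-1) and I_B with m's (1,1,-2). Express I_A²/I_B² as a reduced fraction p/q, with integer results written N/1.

5/1

Same 1,4,3: normalisation and zero-m 3j drop out of the ratio.
A: Δ: 2! 0! 6! / 9! → 1/252; sum: t=1:−1/48 = -1/48; 3j²(1 4 3; 0 1 -1) = Δ·Π!·Σ² = 5/84  (sign -1)
B: Δ: 2! 0! 6! / 9! → 1/252; sum: t=0:+1/240 = 1/240; 3j²(1 4 3; 1 1 -2) = Δ·Π!·Σ² = 1/84  (sign -1)
I_A²/I_B² = (5/84)/(1/84) = 5/1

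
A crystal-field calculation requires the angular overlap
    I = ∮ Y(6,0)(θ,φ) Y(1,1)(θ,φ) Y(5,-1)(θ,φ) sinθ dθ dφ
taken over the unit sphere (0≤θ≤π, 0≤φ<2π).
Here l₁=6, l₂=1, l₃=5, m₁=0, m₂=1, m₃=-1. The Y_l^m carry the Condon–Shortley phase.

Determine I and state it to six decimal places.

0.158246

Checks pass: Σm=0; 12 even; l₃=5∈[5,7].
(2·6+1)(2·1+1)(2·5+1) = 429
Δ: 2! 10! 0! / 13! → 1/858
sum: t=1:−1/14400 = -1/14400
3j²(6 1 5; 0 0 0) = Δ·Π!·Σ² = 6/143  (sign +1)
sum: t=2:+1/34560 = 1/34560
3j²(6 1 5; 0 1 -1) = Δ·Π!·Σ² = 5/286  (sign +1)
combine: 4πI² = 429·6/143·5/286 = 45/143
take √, sign +1: I = 0.15824621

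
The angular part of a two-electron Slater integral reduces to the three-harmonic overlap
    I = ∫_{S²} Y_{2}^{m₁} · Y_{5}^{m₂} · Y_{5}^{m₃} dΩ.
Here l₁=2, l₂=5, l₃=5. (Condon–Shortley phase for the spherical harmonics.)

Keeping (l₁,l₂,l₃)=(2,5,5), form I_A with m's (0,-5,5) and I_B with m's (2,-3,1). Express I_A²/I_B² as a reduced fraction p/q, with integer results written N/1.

Same 2,5,5: normalisation and zero-m 3j drop out of the ratio.
A: Δ: 2! 2! 8! / 13! → 1/38610; sum: t=0:+1/161280 = 1/161280; 3j²(2 5 5; 0 -5 5) = Δ·Π!·Σ² = 15/286  (sign +1)
B: Δ: 2! 2! 8! / 13! → 1/38610; sum: t=0:+1/5760 = 1/5760; 3j²(2 5 5; 2 -3 1) = Δ·Π!·Σ² = 56/2145  (sign +1)
I_A²/I_B² = (15/286)/(56/2145) = 225/112

225/112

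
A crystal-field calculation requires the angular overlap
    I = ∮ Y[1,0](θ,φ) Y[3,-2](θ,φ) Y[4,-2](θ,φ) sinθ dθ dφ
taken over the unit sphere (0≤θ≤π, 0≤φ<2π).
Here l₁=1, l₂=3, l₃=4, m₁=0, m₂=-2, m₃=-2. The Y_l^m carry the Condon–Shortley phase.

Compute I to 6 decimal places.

0.000000

m-sum = 0 − 2 − 2 = -4 ≠ 0 ⇒ I = 0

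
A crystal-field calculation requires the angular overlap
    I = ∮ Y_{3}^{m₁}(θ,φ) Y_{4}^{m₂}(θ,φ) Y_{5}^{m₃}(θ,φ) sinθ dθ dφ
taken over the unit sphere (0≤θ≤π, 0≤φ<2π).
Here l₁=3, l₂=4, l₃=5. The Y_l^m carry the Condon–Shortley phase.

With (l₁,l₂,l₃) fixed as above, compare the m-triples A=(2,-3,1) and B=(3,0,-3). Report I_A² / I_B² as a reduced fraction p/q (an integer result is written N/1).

121/180

Shared (l₁,l₂,l₃)=(3,4,5): N and (l;000)² cancel in I_A²/I_B².
A: Δ = 2!·4!·6!/13! = 1/180180; Racah Σ t=0..1: t=0:+1/1440 t=1:−1/17280 = 11/17280; ⇒ 3j(3 4 5; 2 -3 1)² = 11/468, sgn +1
B: Δ = 2!·4!·6!/13! = 1/180180; Racah Σ t=0..0: t=0:+1/2304 = 1/2304; ⇒ 3j(3 4 5; 3 0 -3)² = 5/143, sgn +1
I_A²/I_B² = (11/468)/(5/143) = 121/180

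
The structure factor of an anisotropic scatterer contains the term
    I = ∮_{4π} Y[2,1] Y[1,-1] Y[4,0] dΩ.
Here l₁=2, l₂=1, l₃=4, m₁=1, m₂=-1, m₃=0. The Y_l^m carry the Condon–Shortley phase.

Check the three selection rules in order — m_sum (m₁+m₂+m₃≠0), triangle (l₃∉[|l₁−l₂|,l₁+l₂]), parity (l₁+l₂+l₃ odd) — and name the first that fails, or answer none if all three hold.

azimuthal sum: 1 − 1 + 0 = 0  ✓
1 ≤ 4 ≤ 3 (triangle on l)  ✗
L = 2 + 1 + 4 = 7 (odd)

triangle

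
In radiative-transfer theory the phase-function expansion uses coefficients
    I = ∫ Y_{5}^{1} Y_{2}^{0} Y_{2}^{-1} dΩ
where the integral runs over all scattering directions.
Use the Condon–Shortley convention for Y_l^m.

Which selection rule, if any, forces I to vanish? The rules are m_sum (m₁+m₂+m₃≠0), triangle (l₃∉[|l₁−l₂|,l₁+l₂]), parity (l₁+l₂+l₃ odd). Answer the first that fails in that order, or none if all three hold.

triangle

Σmᵢ = 0  ✓
l₃∈[|l₁−l₂|,l₁+l₂]=[3,7], have l₃=2  ✗
Σlᵢ = 9 ⇒ odd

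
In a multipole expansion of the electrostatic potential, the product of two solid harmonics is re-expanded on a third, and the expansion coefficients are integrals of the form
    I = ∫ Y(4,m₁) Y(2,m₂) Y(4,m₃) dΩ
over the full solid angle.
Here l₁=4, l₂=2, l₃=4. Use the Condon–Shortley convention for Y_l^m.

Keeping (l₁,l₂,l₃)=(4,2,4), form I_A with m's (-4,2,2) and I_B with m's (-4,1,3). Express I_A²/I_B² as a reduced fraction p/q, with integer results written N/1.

2/7

Same 4,2,4: normalisation and zero-m 3j drop out of the ratio.
A: Δ: 2! 6! 2! / 11! → 1/13860; sum: t=2:+1/2880 = 1/2880; 3j²(4 2 4; -4 2 2) = Δ·Π!·Σ² = 2/165  (sign +1)
B: Δ: 2! 6! 2! / 11! → 1/13860; sum: t=2:+1/1440 = 1/1440; 3j²(4 2 4; -4 1 3) = Δ·Π!·Σ² = 7/165  (sign -1)
I_A²/I_B² = (2/165)/(7/165) = 2/7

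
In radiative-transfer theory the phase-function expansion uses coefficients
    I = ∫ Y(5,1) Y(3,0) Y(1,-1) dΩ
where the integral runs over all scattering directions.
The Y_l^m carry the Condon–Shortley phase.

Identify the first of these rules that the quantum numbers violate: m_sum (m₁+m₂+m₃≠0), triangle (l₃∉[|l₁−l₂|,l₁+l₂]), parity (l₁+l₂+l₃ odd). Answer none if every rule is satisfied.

triangle

azimuthal sum: 1 + 0 − 1 = 0  ✓
2 ≤ 1 ≤ 8 (triangle on l)  ✗
L = 5 + 3 + 1 = 9 (odd)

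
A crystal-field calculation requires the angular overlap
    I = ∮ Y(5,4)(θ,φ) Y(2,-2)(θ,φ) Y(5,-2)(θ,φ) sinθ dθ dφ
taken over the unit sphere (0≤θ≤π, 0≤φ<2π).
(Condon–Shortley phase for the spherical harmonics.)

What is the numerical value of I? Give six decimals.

m-sum 0 ✓  L=12 even ✓  3≤5≤7 ✓
Π(2lᵢ+1) = 11×5×11 = 605
triangle coeff Δ(5,2,5) = 1/38610
Σ_t [0,2]: t=0:+1/2880 t=1:−1/576 t=2:+1/2880 = -1/960
(3j)²=10/429 [(5 2 5; 0 0 0)], sign=+1
Σ_t [0,0]: t=0:+1/20160 = 1/20160
(3j)²=12/715 [(5 2 5; 4 -2 -2)], sign=-1
⇒ 4πI² = 40/169
I = (-1)√(40/169/(4π)) = -0.13724032

-0.137240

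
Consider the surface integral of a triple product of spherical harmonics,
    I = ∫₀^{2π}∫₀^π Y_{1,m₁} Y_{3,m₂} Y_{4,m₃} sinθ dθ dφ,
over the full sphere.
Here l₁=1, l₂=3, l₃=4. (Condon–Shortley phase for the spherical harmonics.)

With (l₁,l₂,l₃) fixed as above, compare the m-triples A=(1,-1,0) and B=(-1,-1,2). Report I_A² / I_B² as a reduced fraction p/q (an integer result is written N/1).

2/5

Shared (l₁,l₂,l₃)=(1,3,4): N and (l;000)² cancel in I_A²/I_B².
A: Δ = 0!·2!·6!/9! = 1/252; Racah Σ t=0..0: t=0:+1/96 = 1/96; ⇒ 3j(1 3 4; 1 -1 0)² = 1/42, sgn +1
B: Δ = 0!·2!·6!/9! = 1/252; Racah Σ t=0..0: t=0:+1/96 = 1/96; ⇒ 3j(1 3 4; -1 -1 2)² = 5/84, sgn +1
I_A²/I_B² = (1/42)/(5/84) = 2/5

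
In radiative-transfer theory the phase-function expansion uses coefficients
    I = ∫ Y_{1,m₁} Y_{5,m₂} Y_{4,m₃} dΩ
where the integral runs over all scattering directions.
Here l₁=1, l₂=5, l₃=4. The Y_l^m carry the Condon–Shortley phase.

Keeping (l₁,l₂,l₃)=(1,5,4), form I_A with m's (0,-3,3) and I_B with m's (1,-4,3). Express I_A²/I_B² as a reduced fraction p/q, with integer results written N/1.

4/9

Shared (l₁,l₂,l₃)=(1,5,4): N and (l;000)² cancel in I_A²/I_B².
A: Δ = 2!·0!·8!/11! = 1/495; Racah Σ t=1..1: t=1:−1/5040 = -1/5040; ⇒ 3j(1 5 4; 0 -3 3)² = 16/495, sgn +1
B: Δ = 2!·0!·8!/11! = 1/495; Racah Σ t=0..0: t=0:+1/10080 = 1/10080; ⇒ 3j(1 5 4; 1 -4 3)² = 4/55, sgn -1
I_A²/I_B² = (16/495)/(4/55) = 4/9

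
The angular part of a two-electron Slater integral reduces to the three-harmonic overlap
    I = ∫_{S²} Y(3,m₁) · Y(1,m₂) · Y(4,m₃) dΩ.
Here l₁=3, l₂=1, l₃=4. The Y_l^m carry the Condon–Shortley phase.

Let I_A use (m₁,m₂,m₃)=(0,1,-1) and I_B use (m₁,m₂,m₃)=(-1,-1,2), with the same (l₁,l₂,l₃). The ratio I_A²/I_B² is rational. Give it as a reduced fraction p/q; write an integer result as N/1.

Shared (l₁,l₂,l₃)=(3,1,4): N and (l;000)² cancel in I_A²/I_B².
A: Δ = 0!·6!·2!/9! = 1/252; Racah Σ t=0..0: t=0:+1/72 = 1/72; ⇒ 3j(3 1 4; 0 1 -1)² = 5/126, sgn -1
B: Δ = 0!·6!·2!/9! = 1/252; Racah Σ t=0..0: t=0:+1/96 = 1/96; ⇒ 3j(3 1 4; -1 -1 2)² = 5/84, sgn +1
I_A²/I_B² = (5/126)/(5/84) = 2/3

2/3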